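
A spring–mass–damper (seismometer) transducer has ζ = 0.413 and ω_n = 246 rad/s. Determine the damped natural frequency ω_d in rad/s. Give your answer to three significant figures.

ω_d ≈ 224 rad/s

ω_d = ω_n√(1−ζ²) = 246·√0.829 = 224 rad/s.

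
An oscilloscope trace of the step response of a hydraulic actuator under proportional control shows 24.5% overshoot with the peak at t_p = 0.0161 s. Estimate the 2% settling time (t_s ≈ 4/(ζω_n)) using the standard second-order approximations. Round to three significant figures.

The overshoot fixes ζ = −ln(OS)/√(π²+ln²(OS)) = 0.409.
t_p = π/ω_d ⇒ ω_d = 195 rad/s; then ω_n = ω_d/√(1−ζ²) = 214 rad/s.
t_s ≈ 4/(ζω_n) = 4/(0.409·214) = 0.0458 s.

t_s ≈ 0.0458 s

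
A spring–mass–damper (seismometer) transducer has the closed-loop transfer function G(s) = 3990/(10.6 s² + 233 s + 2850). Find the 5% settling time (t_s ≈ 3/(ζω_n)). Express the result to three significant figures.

t_s ≈ 0.273 s

Dividing through by 10.6: denominator becomes s² + 21.98 s + 268.9.
So ω_n = √268.9 = 16.4 rad/s and ζ = 21.98/(2·16.4) = 0.670.
t_s ≈ 3/(ζω_n) = 0.273 s.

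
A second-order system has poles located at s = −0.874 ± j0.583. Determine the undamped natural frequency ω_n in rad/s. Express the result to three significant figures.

ω_n ≈ 1.05 rad/s

The poles are at −σ ± jω_d with σ = 0.874 and ω_d = 0.583, so ω_n = √(σ²+ω_d²) = 1.05 rad/s and ζ = σ/ω_n = 0.832.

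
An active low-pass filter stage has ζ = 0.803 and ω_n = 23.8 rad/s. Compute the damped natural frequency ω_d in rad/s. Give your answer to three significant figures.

ω_d ≈ 14.2 rad/s

ω_d = ω_n√(1−ζ²) = 23.8·√0.355 = 14.2 rad/s.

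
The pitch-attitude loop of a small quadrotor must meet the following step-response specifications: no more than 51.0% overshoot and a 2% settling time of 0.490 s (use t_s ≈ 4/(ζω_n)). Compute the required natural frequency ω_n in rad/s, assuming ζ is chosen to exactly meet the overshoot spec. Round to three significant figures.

ω_n ≈ 39.0 rad/s

Inverting the overshoot relation: ζ = |ln 0.510|/√(π² + ln²0.510) = 0.210.
Then ω_n = 4/(ζ t_s) = 4/(0.210 × 0.490) = 39.0 rad/s.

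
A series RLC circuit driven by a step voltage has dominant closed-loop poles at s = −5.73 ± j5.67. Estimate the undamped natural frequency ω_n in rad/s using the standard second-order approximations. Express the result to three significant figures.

|pole| = ω_n = √(5.73² + 5.67²) = 8.06 rad/s; ζ = cos θ = σ/ω_n = 0.711.

ω_n ≈ 8.06 rad/s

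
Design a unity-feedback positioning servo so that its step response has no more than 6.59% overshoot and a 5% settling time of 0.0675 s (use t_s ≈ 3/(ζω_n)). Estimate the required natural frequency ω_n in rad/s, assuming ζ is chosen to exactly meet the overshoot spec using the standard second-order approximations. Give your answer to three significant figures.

From %OS = 100·exp(−πζ/√(1−ζ²)), invert to get ζ = −ln(OS)/√(π² + ln²(OS)) with OS = 0.0659.
−ln 0.0659 = 2.720, so ζ = 2.720/√(π² + 7.396) = 0.655.
Then ω_n = 3/(ζ t_s) = 3/(0.655 × 0.0675) = 67.9 rad/s.

ω_n ≈ 67.9 rad/s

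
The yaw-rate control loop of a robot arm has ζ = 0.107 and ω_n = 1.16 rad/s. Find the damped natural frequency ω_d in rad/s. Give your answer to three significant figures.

ω_d = ω_n√(1−ζ²) = 1.16·√0.989 = 1.15 rad/s.

ω_d ≈ 1.15 rad/s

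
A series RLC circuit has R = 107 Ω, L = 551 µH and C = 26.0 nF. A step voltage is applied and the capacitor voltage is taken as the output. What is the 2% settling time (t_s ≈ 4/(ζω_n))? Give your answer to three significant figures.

t_s ≈ 0.0000412 s

For a series RLC circuit (capacitor voltage as output), ω_n = 1/√(LC) = 1/√(551 µH · 26.0 nF) = 264000 rad/s.
ζ = (R/2)·√(C/L) = (107/2)·√(26.0 nF/551 µH) = 0.368.
t_s ≈ 4/(ζω_n) = 0.0000412 s.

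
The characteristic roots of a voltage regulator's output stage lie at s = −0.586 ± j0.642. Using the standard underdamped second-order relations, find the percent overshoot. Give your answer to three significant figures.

|pole| = ω_n = √(0.586² + 0.642²) = 0.869 rad/s; ζ = cos θ = σ/ω_n = 0.674.
Overshoot: exp(−π·0.674/√(1−0.674²)) = 0.0568, i.e. 5.68%.

%OS ≈ 5.68%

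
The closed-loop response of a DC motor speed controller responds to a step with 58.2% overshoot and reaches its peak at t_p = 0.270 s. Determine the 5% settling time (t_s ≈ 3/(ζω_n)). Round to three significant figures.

From the overshoot, ζ = −ln(OS)/√(π²+ln²(OS)) = 0.170.
t_p = π/ω_d ⇒ ω_d = 11.6 rad/s; then ω_n = ω_d/√(1−ζ²) = 11.8 rad/s.
t_s ≈ 3/(ζω_n) = 3/(0.170·11.8) = 1.50 s.

t_s ≈ 1.50 s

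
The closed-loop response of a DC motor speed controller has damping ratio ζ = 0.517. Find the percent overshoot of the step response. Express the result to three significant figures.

%OS ≈ 15.0%

For an underdamped second-order system, %OS = 100·exp(−πζ/√(1−ζ²)).
πζ/√(1−ζ²) = π·0.517/√(1−0.267) = 1.897, so %OS = 100·e^(−1.897) = 15.0%.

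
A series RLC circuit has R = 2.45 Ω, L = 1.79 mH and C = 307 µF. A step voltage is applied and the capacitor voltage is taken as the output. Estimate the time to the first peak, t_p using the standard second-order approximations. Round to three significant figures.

t_p ≈ 0.00270 s

For a series RLC circuit (capacitor voltage as output), ω_n = 1/√(LC) = 1/√(1.79 mH · 307 µF) = 1350 rad/s.
ζ = (R/2)·√(C/L) = (2.45/2)·√(307 µF/1.79 mH) = 0.507.
ω_d = ω_n√(1−ζ²) = 1160 rad/s. t_p = π/ω_d = 0.00270 s.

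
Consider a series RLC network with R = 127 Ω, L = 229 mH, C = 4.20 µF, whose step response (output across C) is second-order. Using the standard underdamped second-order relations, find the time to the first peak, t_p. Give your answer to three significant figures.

t_p ≈ 0.00320 s

For a series RLC circuit (capacitor voltage as output), ω_n = 1/√(LC) = 1/√(229 mH · 4.20 µF) = 1020 rad/s.
ζ = (R/2)·√(C/L) = (127/2)·√(4.20 µF/229 mH) = 0.272.
ω_d = ω_n√(1−ζ²) = 981 rad/s. t_p = π/ω_d = 0.00320 s.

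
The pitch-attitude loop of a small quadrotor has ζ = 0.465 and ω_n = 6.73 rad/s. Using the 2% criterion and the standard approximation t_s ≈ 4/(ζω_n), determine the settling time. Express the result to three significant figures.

t_s ≈ 1.28 s

t_s ≈ 4/(ζω_n) = 4/(0.465 × 6.73) = 1.28 s.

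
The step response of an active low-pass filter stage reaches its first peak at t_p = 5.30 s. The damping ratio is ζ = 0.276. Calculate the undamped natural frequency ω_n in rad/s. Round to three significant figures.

Peak time t_p = π/ω_d, so ω_d = π/t_p = π/5.30 = 0.593 rad/s.
ω_n = ω_d/√(1−ζ²) = 0.593/√0.924 = 0.617 rad/s.

ω_n ≈ 0.617 rad/s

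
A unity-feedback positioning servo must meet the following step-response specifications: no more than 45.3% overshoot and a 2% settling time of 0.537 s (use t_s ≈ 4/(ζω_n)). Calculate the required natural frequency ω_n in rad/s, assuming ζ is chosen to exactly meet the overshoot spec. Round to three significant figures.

ω_n ≈ 30.5 rad/s

Inverting the overshoot relation: ζ = |ln 0.453|/√(π² + ln²0.453) = 0.244.
From t_s ≈ 4/(ζω_n): ω_n = 4/(ζ·t_s) = 4/(0.244·0.537) = 30.5 rad/s.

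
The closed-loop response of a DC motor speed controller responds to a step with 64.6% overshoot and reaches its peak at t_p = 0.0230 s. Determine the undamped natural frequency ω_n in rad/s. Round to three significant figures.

ω_n ≈ 138 rad/s

From the overshoot, ζ = −ln(OS)/√(π²+ln²(OS)) = 0.138.
From t_p = π/ω_d, ω_d = π/0.0230 = 137 rad/s, so ω_n = ω_d/√(1−ζ²) = 138 rad/s.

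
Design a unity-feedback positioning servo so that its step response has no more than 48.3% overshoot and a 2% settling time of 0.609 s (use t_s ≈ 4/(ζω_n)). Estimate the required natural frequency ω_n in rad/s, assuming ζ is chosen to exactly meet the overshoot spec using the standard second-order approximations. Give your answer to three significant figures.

ω_n ≈ 29.1 rad/s

From %OS = 100·exp(−πζ/√(1−ζ²)), invert to get ζ = −ln(OS)/√(π² + ln²(OS)) with OS = 0.483.
−ln 0.483 = 0.7277, so ζ = 0.7277/√(π² + 0.5296) = 0.226.
From t_s ≈ 4/(ζω_n): ω_n = 4/(ζ·t_s) = 4/(0.226·0.609) = 29.1 rad/s.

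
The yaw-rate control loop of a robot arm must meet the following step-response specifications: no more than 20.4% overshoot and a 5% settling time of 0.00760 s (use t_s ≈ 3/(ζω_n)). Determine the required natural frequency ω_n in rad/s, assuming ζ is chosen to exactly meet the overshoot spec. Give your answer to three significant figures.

ω_n ≈ 874 rad/s

Inverting the overshoot relation: ζ = |ln 0.204|/√(π² + ln²0.204) = 0.451.
Then ω_n = 3/(ζ t_s) = 3/(0.451 × 0.00760) = 874 rad/s.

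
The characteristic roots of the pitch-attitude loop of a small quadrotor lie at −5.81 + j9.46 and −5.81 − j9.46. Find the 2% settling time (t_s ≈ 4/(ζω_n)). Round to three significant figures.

t_s ≈ 0.688 s

For poles at −σ ± jω_d, ζω_n = σ = 5.81, so t_s ≈ 4/σ = 0.688 s.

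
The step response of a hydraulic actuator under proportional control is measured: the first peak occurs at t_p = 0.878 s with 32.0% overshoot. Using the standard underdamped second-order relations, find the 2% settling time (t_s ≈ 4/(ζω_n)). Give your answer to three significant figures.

The overshoot fixes ζ = −ln(OS)/√(π²+ln²(OS)) = 0.341.
From t_p = π/ω_d, ω_d = π/0.878 = 3.58 rad/s, so ω_n = ω_d/√(1−ζ²) = 3.81 rad/s.
t_s ≈ 4/(ζω_n) = 4/(0.341·3.81) = 3.08 s.

t_s ≈ 3.08 s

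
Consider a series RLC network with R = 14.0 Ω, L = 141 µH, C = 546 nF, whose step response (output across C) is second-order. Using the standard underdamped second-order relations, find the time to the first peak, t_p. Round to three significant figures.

For a series RLC circuit (capacitor voltage as output), ω_n = 1/√(LC) = 1/√(141 µH · 546 nF) = 114000 rad/s.
ζ = (R/2)·√(C/L) = (14.0/2)·√(546 nF/141 µH) = 0.436.
The damped frequency ω_d = ω_n√(1−ζ²) = 103000 rad/s. t_p = π/ω_d = 0.0000306 s.

t_p ≈ 0.0000306 s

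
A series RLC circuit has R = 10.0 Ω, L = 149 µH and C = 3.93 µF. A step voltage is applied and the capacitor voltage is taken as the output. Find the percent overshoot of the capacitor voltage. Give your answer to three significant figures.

%OS ≈ 1.26%

For a series RLC circuit (capacitor voltage as output), ω_n = 1/√(LC) = 1/√(149 µH · 3.93 µF) = 41300 rad/s.
ζ = (R/2)·√(C/L) = (10.0/2)·√(3.93 µF/149 µH) = 0.812.
Overshoot: exp(−π·0.812/√(1−0.812²)) = 0.0126, i.e. 1.26%.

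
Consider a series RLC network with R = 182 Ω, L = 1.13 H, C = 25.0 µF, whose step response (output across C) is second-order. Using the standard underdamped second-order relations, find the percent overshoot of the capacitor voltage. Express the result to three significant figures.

%OS ≈ 22.6%

For a series RLC circuit (capacitor voltage as output), ω_n = 1/√(LC) = 1/√(1.13 H · 25.0 µF) = 188 rad/s.
ζ = (R/2)·√(C/L) = (182/2)·√(25.0 µF/1.13 H) = 0.428.
%OS = 100 e^{−πζ/√(1−ζ²)} with ζ = 0.428 gives 22.6%.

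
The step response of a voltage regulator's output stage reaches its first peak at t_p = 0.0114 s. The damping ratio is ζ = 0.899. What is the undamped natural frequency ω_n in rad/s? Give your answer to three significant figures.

Peak time t_p = π/ω_d, so ω_d = π/t_p = π/0.0114 = 276 rad/s.
ω_n = ω_d/√(1−ζ²) = 276/√0.192 = 629 rad/s.

ω_n ≈ 629 rad/s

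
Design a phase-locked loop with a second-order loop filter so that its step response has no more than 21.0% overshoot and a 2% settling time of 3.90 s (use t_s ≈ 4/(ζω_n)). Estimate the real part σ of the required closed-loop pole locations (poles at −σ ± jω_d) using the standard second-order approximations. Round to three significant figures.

σ ≈ 1.03

The settling-time spec alone fixes σ = ζω_n = 4/t_s = 4/3.90 = 1.03.
(Overshoot then fixes ζ = 0.445 and hence ω_d = σ·√(1−ζ²)/ζ = 2.06 rad/s.)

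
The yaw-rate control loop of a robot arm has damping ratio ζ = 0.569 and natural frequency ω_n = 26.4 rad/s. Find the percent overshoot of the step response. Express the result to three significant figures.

For an underdamped second-order system, %OS = 100·exp(−πζ/√(1−ζ²)).
πζ/√(1−ζ²) = π·0.569/√(1−0.324) = 2.174, so %OS = 100·e^(−2.174) = 11.4%.

%OS ≈ 11.4%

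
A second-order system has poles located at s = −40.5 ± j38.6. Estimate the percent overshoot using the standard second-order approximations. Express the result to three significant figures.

%OS ≈ 3.70%

The poles are at −σ ± jω_d with σ = 40.5 and ω_d = 38.6, so ω_n = √(σ²+ω_d²) = 55.9 rad/s and ζ = σ/ω_n = 0.724.
%OS = 100·exp(−πζ/√(1−ζ²)) = 3.70%.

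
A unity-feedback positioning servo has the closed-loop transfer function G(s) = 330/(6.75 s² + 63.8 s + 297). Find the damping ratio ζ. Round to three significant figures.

ζ ≈ 0.712

Dividing through by 6.75: denominator becomes s² + 9.452 s + 44.00.
So ω_n = √44.00 = 6.63 rad/s and ζ = 9.452/(2·6.63) = 0.712.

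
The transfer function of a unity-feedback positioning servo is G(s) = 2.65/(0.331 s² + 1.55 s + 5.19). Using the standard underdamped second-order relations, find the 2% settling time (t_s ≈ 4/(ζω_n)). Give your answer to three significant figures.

t_s ≈ 1.71 s

Dividing through by 0.331: denominator becomes s² + 4.683 s + 15.68.
So ω_n = √15.68 = 3.96 rad/s and ζ = 4.683/(2·3.96) = 0.591.
t_s ≈ 4/(ζω_n) = 1.71 s.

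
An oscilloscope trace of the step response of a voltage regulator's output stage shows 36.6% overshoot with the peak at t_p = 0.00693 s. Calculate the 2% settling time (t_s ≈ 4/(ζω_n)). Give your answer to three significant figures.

t_s ≈ 0.0276 s

From the overshoot, ζ = −ln(OS)/√(π²+ln²(OS)) = 0.305.
t_p = π/ω_d ⇒ ω_d = 453 rad/s; then ω_n = ω_d/√(1−ζ²) = 476 rad/s.
t_s ≈ 4/(ζω_n) = 4/(0.305·476) = 0.0276 s.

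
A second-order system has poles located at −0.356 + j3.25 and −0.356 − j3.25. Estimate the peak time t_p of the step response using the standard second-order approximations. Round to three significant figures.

t_p = π/ω_d with ω_d = 3.25 (the imaginary part), so t_p = 0.967 s.

t_p ≈ 0.967 s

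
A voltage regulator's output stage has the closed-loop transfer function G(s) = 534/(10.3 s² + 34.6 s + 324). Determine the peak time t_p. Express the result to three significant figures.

Dividing through by 10.3: denominator becomes s² + 3.359 s + 31.46.
So ω_n = √31.46 = 5.61 rad/s and ζ = 3.359/(2·5.61) = 0.299.
ω_d = 5.61·√(1 − 0.299²) = 5.35 rad/s. t_p = π/ω_d = 0.587 s.

t_p ≈ 0.587 s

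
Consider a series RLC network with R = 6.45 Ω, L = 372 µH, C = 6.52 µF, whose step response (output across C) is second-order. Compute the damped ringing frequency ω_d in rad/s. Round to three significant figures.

ω_d ≈ 18400 rad/s

For a series RLC circuit (capacitor voltage as output), ω_n = 1/√(LC) = 1/√(372 µH · 6.52 µF) = 20300 rad/s.
ζ = (R/2)·√(C/L) = (6.45/2)·√(6.52 µF/372 µH) = 0.427.
ω_d = ω_n√(1−ζ²) = 18400 rad/s.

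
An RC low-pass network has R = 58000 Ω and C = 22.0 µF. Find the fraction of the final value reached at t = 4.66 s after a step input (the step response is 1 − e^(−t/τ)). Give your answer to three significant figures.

τ = RC = 58000 × 22.0 µF = 1.28 s.
y(t)/y_∞ = 1 − e^(−t/τ) = 1 − e^(−4.66/1.28) = 1 − e^(−3.65) = 0.974.

y/y_∞ ≈ 0.974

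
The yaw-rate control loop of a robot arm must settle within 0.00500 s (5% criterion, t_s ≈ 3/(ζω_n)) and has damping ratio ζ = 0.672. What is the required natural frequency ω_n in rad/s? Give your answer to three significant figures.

ω_n ≈ 893 rad/s

Rearranging t_s ≈ 3/(ζω_n) gives ω_n = 3/(ζ·t_s) = 3/(0.672 × 0.00500) = 893 rad/s.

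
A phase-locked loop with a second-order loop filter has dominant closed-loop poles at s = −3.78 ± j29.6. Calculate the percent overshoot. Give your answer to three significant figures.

%OS ≈ 67.0%

The poles are at −σ ± jω_d with σ = 3.78 and ω_d = 29.6, so ω_n = √(σ²+ω_d²) = 29.8 rad/s and ζ = σ/ω_n = 0.127.
Overshoot: exp(−π·0.127/√(1−0.127²)) = 0.670, i.e. 67.0%.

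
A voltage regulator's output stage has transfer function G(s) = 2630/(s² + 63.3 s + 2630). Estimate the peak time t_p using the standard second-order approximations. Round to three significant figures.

ω_n = √2630 = 51.3 rad/s; ζ = 63.3/(2·51.3) = 0.617.
ω_d = 51.3·√(1 − 0.617²) = 40.4 rad/s. Then t_p = π/ω_d = 0.0779 s.

t_p ≈ 0.0779 s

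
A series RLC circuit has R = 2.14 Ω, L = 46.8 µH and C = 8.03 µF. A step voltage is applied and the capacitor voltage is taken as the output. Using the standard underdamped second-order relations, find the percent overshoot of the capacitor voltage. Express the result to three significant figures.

%OS ≈ 21.2%

For a series RLC circuit (capacitor voltage as output), ω_n = 1/√(LC) = 1/√(46.8 µH · 8.03 µF) = 51600 rad/s.
ζ = (R/2)·√(C/L) = (2.14/2)·√(8.03 µF/46.8 µH) = 0.443.
%OS = 100 e^{−πζ/√(1−ζ²)} with ζ = 0.443 gives 21.2%.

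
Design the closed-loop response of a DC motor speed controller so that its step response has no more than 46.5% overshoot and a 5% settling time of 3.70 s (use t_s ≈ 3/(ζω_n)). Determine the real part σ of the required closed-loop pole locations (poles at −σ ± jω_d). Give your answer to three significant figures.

σ ≈ 0.811

The settling-time spec alone fixes σ = ζω_n = 3/t_s = 3/3.70 = 0.811.
(Overshoot then fixes ζ = 0.237 and hence ω_d = σ·√(1−ζ²)/ζ = 3.33 rad/s.)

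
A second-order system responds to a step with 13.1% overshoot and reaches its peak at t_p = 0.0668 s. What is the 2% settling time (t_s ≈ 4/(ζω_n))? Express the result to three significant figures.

t_s ≈ 0.131 s

ζ from %OS: ζ = |ln 0.131|/√(π²+ln²0.131) = 0.543.
From t_p = π/ω_d, ω_d = π/0.0668 = 47.0 rad/s, so ω_n = ω_d/√(1−ζ²) = 56.0 rad/s.
t_s ≈ 4/(ζω_n) = 4/(0.543·56.0) = 0.131 s.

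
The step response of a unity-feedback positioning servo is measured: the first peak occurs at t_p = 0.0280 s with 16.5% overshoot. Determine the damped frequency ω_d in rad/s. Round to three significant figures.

ω_d ≈ 112 rad/s

t_p = π/ω_d, so ω_d = π/0.0280 = 112 rad/s.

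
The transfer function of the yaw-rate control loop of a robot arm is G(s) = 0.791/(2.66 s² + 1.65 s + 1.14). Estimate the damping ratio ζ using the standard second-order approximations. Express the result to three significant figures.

ζ ≈ 0.474

Dividing through by 2.66: denominator becomes s² + 0.6203 s + 0.4286.
So ω_n = √0.4286 = 0.655 rad/s and ζ = 0.6203/(2·0.655) = 0.474.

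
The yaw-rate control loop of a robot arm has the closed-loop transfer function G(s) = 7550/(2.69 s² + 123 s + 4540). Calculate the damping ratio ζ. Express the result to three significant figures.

ζ ≈ 0.557

Dividing through by 2.69: denominator becomes s² + 45.72 s + 1688.
So ω_n = √1688 = 41.1 rad/s and ζ = 45.72/(2·41.1) = 0.557.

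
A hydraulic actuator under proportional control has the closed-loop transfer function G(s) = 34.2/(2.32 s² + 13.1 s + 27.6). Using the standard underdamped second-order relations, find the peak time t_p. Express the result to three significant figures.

Dividing through by 2.32: denominator becomes s² + 5.647 s + 11.90.
So ω_n = √11.90 = 3.45 rad/s and ζ = 5.647/(2·3.45) = 0.819.
ω_d = 3.45·√(1 − 0.819²) = 1.98 rad/s. t_p = π/ω_d = 1.59 s.

t_p ≈ 1.59 s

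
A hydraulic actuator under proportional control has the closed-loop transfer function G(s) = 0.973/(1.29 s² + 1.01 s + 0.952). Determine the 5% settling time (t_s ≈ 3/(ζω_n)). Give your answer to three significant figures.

t_s ≈ 7.66 s

Dividing through by 1.29: denominator becomes s² + 0.7829 s + 0.7380.
So ω_n = √0.7380 = 0.859 rad/s and ζ = 0.7829/(2·0.859) = 0.456.
t_s ≈ 3/(ζω_n) = 7.66 s.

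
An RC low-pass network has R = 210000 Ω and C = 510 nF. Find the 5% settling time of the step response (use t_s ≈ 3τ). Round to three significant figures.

τ = RC = 210000 × 510 nF = 0.107 s.
t_s ≈ 3τ = 0.321 s.

t_s ≈ 0.321 s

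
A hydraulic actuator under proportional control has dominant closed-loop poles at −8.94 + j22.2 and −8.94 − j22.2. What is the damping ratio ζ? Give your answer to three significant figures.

|pole| = ω_n = √(8.94² + 22.2²) = 23.9 rad/s; ζ = cos θ = σ/ω_n = 0.374.

ζ ≈ 0.374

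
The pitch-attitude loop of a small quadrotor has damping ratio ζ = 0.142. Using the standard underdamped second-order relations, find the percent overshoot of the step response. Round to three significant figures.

For an underdamped second-order system, %OS = 100·exp(−πζ/√(1−ζ²)).
πζ/√(1−ζ²) = π·0.142/√(1−0.0202) = 0.4507, so %OS = 100·e^(−0.4507) = 63.7%.

%OS ≈ 63.7%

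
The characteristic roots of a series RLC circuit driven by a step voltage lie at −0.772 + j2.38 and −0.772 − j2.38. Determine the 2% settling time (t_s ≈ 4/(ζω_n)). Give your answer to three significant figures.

For poles at −σ ± jω_d, ζω_n = σ = 0.772, so t_s ≈ 4/σ = 5.18 s.

t_s ≈ 5.18 s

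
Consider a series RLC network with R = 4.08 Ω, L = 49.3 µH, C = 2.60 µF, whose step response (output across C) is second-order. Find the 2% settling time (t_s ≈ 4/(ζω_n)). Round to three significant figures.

For a series RLC circuit (capacitor voltage as output), ω_n = 1/√(LC) = 1/√(49.3 µH · 2.60 µF) = 88300 rad/s.
ζ = (R/2)·√(C/L) = (4.08/2)·√(2.60 µF/49.3 µH) = 0.468.
t_s ≈ 4/(ζω_n) = 0.0000967 s.

t_s ≈ 0.0000967 s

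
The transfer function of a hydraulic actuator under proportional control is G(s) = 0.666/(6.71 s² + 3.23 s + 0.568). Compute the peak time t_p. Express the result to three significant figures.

t_p ≈ 19.2 s

Dividing through by 6.71: denominator becomes s² + 0.4814 s + 0.08465.
So ω_n = √0.08465 = 0.291 rad/s and ζ = 0.4814/(2·0.291) = 0.827.
The damped frequency ω_d = ω_n√(1−ζ²) = 0.163 rad/s. t_p = π/ω_d = 19.2 s.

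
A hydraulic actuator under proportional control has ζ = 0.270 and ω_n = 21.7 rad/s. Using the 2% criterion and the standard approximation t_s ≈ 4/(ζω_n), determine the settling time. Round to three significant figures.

t_s ≈ 4/(ζω_n) = 4/(0.270 × 21.7) = 0.683 s.

t_s ≈ 0.683 s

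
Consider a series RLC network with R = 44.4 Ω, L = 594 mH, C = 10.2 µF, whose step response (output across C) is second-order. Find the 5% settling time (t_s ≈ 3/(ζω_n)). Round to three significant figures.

t_s ≈ 0.0803 s

For a series RLC circuit (capacitor voltage as output), ω_n = 1/√(LC) = 1/√(594 mH · 10.2 µF) = 406 rad/s.
ζ = (R/2)·√(C/L) = (44.4/2)·√(10.2 µF/594 mH) = 0.0920.
t_s ≈ 3/(ζω_n) = 0.0803 s.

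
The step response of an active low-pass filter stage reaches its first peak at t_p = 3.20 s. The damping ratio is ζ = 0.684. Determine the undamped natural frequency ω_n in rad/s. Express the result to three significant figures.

ω_n ≈ 1.35 rad/s

Peak time t_p = π/ω_d, so ω_d = π/t_p = π/3.20 = 0.982 rad/s.
ω_n = ω_d/√(1−ζ²) = 0.982/√0.532 = 1.35 rad/s.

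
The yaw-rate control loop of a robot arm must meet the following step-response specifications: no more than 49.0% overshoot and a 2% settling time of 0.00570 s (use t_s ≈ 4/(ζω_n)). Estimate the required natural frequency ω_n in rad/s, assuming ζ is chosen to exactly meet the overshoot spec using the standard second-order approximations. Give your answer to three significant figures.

ζ = −ln(OS)/√(π² + (ln OS)²). With OS = 0.490, ln OS = −0.7133 and ζ = 0.7133/3.222 = 0.221.
From t_s ≈ 4/(ζω_n): ω_n = 4/(ζ·t_s) = 4/(0.221·0.00570) = 3170 rad/s.

ω_n ≈ 3170 rad/s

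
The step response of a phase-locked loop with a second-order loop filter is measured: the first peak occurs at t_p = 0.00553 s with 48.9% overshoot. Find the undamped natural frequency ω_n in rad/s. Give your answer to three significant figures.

ω_n ≈ 583 rad/s

ζ from %OS: ζ = |ln 0.489|/√(π²+ln²0.489) = 0.222.
From t_p = π/ω_d, ω_d = π/0.00553 = 568 rad/s, so ω_n = ω_d/√(1−ζ²) = 583 rad/s.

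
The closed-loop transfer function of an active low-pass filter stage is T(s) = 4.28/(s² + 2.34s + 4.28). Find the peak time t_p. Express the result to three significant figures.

t_p ≈ 1.84 s

Matching coefficients with s² + 2ζω_n s + ω_n² gives ω_n² = 4.28 ⇒ ω_n = 2.07 rad/s, and ζ = 2.34/(2ω_n) = 0.566.
ω_d = ω_n√(1−ζ²) = 1.71 rad/s. Then t_p = π/ω_d = 1.84 s.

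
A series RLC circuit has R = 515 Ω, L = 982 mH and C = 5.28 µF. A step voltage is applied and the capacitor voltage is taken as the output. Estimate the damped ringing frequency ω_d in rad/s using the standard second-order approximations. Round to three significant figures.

ω_d ≈ 352 rad/s

For a series RLC circuit (capacitor voltage as output), ω_n = 1/√(LC) = 1/√(982 mH · 5.28 µF) = 439 rad/s.
ζ = (R/2)·√(C/L) = (515/2)·√(5.28 µF/982 mH) = 0.597.
The damped frequency ω_d = ω_n√(1−ζ²) = 352 rad/s.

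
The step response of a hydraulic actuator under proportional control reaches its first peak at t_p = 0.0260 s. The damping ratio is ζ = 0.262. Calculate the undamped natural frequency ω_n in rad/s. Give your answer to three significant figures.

Peak time t_p = π/ω_d, so ω_d = π/t_p = π/0.0260 = 121 rad/s.
ω_n = ω_d/√(1−ζ²) = 121/√0.931 = 125 rad/s.

ω_n ≈ 125 rad/s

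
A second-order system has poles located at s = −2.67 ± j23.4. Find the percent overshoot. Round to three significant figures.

%OS ≈ 69.9%

With σ = 2.67, ω_d = 23.4: ω_n = √(σ²+ω_d²) = 23.6 rad/s, ζ = σ/ω_n = 0.113.
%OS = 100 e^{−πζ/√(1−ζ²)} with ζ = 0.113 gives 69.9%.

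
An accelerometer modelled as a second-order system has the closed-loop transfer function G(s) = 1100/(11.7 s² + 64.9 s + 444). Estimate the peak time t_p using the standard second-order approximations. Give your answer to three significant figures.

Dividing through by 11.7: denominator becomes s² + 5.547 s + 37.95.
So ω_n = √37.95 = 6.16 rad/s and ζ = 5.547/(2·6.16) = 0.450.
ω_d = 6.16·√(1 − 0.450²) = 5.50 rad/s. t_p = π/ω_d = 0.571 s.

t_p ≈ 0.571 s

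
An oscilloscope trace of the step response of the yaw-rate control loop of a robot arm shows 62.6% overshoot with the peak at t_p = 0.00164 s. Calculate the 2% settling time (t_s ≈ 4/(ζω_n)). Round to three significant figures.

The overshoot fixes ζ = −ln(OS)/√(π²+ln²(OS)) = 0.147.
From t_p = π/ω_d, ω_d = π/0.00164 = 1920 rad/s, so ω_n = ω_d/√(1−ζ²) = 1940 rad/s.
t_s ≈ 4/(ζω_n) = 4/(0.147·1940) = 0.0140 s.

t_s ≈ 0.0140 s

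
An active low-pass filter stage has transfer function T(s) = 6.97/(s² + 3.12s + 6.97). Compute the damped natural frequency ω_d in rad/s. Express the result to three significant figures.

ω_d ≈ 2.13 rad/s

ω_n = √6.97 = 2.64 rad/s; ζ = 3.12/(2·2.64) = 0.591.
ω_d = 2.64·√(1 − 0.591²) = 2.13 rad/s.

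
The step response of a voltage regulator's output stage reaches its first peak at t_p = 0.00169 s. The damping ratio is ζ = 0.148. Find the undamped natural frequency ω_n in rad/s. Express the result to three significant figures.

Peak time t_p = π/ω_d, so ω_d = π/t_p = π/0.00169 = 1860 rad/s.
ω_n = ω_d/√(1−ζ²) = 1860/√0.978 = 1880 rad/s.

ω_n ≈ 1880 rad/s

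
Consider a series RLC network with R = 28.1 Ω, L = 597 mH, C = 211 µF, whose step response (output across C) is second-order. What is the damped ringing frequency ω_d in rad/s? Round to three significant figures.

For a series RLC circuit (capacitor voltage as output), ω_n = 1/√(LC) = 1/√(597 mH · 211 µF) = 89.1 rad/s.
ζ = (R/2)·√(C/L) = (28.1/2)·√(211 µF/597 mH) = 0.264.
ω_d = ω_n√(1−ζ²) = 85.9 rad/s.

ω_d ≈ 85.9 rad/s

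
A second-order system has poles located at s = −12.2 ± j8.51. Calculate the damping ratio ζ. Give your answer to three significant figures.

ζ ≈ 0.820

The poles are at −σ ± jω_d with σ = 12.2 and ω_d = 8.51, so ω_n = √(σ²+ω_d²) = 14.9 rad/s and ζ = σ/ω_n = 0.820.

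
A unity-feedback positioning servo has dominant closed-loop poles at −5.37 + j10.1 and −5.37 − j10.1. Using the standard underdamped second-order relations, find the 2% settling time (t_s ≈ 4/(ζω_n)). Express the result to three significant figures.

For poles at −σ ± jω_d, ζω_n = σ = 5.37, so t_s ≈ 4/σ = 0.745 s.

t_s ≈ 0.745 s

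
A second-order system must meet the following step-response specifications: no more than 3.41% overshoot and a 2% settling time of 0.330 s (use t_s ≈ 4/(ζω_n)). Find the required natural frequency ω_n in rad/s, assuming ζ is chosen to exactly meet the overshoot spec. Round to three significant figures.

ω_n ≈ 16.6 rad/s

ζ = −ln(OS)/√(π² + (ln OS)²). With OS = 0.0341, ln OS = −3.378 and ζ = 3.378/4.613 = 0.732.
Then ω_n = 4/(ζ t_s) = 4/(0.732 × 0.330) = 16.6 rad/s.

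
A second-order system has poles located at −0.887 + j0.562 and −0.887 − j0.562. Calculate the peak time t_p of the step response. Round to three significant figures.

t_p = π/ω_d with ω_d = 0.562 (the imaginary part), so t_p = 5.59 s.

t_p ≈ 5.59 s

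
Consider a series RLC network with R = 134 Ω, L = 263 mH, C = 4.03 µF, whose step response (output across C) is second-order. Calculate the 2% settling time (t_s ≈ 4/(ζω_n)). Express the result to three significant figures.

t_s ≈ 0.0157 s

For a series RLC circuit (capacitor voltage as output), ω_n = 1/√(LC) = 1/√(263 mH · 4.03 µF) = 971 rad/s.
ζ = (R/2)·√(C/L) = (134/2)·√(4.03 µF/263 mH) = 0.262.
t_s ≈ 4/(ζω_n) = 0.0157 s.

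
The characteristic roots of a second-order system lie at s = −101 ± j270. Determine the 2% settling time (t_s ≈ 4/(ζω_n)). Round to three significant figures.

For poles at −σ ± jω_d, ζω_n = σ = 101, so t_s ≈ 4/σ = 0.0396 s.

t_s ≈ 0.0396 s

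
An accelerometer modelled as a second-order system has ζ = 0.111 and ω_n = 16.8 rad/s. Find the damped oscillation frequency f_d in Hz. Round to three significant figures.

f_d ≈ 2.66 Hz

ω_d = ω_n√(1−ζ²) = 16.8·√0.988 = 16.7 rad/s.
f_d = ω_d/(2π) = 2.66 Hz.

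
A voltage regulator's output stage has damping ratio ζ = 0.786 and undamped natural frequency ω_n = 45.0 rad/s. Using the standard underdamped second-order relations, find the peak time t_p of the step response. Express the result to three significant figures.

The damped frequency is ω_d = ω_n√(1−ζ²) = 45.0·√(1−0.618) = 27.8 rad/s.
Peak time t_p = π/ω_d = π/27.8 = 0.113 s.

t_p ≈ 0.113 s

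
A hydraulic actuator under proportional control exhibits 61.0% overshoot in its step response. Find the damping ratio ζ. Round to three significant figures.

From %OS = 100·exp(−πζ/√(1−ζ²)), invert to get ζ = −ln(OS)/√(π² + ln²(OS)) with OS = 0.610.
−ln 0.610 = 0.4943, so ζ = 0.4943/√(π² + 0.2443) = 0.155.

ζ ≈ 0.155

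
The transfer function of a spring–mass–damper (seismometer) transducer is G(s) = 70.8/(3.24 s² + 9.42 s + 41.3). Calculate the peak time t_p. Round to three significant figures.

Dividing through by 3.24: denominator becomes s² + 2.907 s + 12.75.
So ω_n = √12.75 = 3.57 rad/s and ζ = 2.907/(2·3.57) = 0.407.
The damped frequency ω_d = ω_n√(1−ζ²) = 3.26 rad/s. t_p = π/ω_d = 0.963 s.

t_p ≈ 0.963 s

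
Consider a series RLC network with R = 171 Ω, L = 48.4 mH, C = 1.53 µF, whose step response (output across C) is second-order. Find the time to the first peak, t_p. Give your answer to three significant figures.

t_p ≈ 0.000975 s

For a series RLC circuit (capacitor voltage as output), ω_n = 1/√(LC) = 1/√(48.4 mH · 1.53 µF) = 3670 rad/s.
ζ = (R/2)·√(C/L) = (171/2)·√(1.53 µF/48.4 mH) = 0.481.
ω_d = ω_n√(1−ζ²) = 3220 rad/s. t_p = π/ω_d = 0.000975 s.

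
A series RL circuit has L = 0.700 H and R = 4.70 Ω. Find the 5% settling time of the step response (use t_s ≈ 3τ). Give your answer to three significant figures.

t_s ≈ 0.447 s

τ = L/R = 0.700/4.70 = 0.149 s.
t_s ≈ 3τ = 0.447 s.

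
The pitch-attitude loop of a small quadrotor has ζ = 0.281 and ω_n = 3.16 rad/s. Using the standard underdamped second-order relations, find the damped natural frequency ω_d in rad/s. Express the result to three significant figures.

ω_d ≈ 3.03 rad/s

ω_d = ω_n√(1−ζ²) = 3.16·√0.921 = 3.03 rad/s.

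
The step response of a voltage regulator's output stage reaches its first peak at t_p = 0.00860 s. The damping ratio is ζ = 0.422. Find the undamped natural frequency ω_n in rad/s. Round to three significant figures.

Peak time t_p = π/ω_d, so ω_d = π/t_p = π/0.00860 = 365 rad/s.
ω_n = ω_d/√(1−ζ²) = 365/√0.822 = 403 rad/s.

ω_n ≈ 403 rad/s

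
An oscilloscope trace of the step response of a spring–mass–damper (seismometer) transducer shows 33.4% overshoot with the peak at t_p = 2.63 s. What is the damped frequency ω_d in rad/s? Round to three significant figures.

ω_d ≈ 1.19 rad/s

t_p = π/ω_d, so ω_d = π/2.63 = 1.19 rad/s.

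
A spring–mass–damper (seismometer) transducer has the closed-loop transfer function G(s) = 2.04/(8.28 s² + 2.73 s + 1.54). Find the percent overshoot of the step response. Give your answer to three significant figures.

%OS ≈ 27.3%

Dividing through by 8.28: denominator becomes s² + 0.3297 s + 0.1860.
So ω_n = √0.1860 = 0.431 rad/s and ζ = 0.3297/(2·0.431) = 0.382.
%OS = 100 e^{−πζ/√(1−ζ²)} with ζ = 0.382 gives 27.3%.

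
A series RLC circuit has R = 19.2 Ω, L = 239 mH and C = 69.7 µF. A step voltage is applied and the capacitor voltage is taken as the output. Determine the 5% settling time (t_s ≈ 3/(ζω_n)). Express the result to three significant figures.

For a series RLC circuit (capacitor voltage as output), ω_n = 1/√(LC) = 1/√(239 mH · 69.7 µF) = 245 rad/s.
ζ = (R/2)·√(C/L) = (19.2/2)·√(69.7 µF/239 mH) = 0.164.
t_s ≈ 3/(ζω_n) = 0.0747 s.

t_s ≈ 0.0747 s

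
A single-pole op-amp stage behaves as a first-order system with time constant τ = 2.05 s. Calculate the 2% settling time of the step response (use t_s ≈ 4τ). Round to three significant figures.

t_s ≈ 8.20 s

t_s ≈ 4τ = 8.20 s.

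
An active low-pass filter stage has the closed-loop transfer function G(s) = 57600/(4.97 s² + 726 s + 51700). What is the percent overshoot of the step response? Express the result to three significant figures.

Dividing through by 4.97: denominator becomes s² + 146.1 s + 10400.
So ω_n = √10400 = 102 rad/s and ζ = 146.1/(2·102) = 0.716.
%OS = 100 e^{−πζ/√(1−ζ²)} with ζ = 0.716 gives 3.98%.

%OS ≈ 3.98%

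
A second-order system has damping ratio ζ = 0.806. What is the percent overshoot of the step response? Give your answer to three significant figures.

%OS ≈ 1.39%

For an underdamped second-order system, %OS = 100·exp(−πζ/√(1−ζ²)).
πζ/√(1−ζ²) = π·0.806/√(1−0.650) = 4.278, so %OS = 100·e^(−4.278) = 1.39%.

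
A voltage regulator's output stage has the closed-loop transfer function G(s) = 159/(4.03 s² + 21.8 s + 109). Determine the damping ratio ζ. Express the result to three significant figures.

ζ ≈ 0.520

Dividing through by 4.03: denominator becomes s² + 5.409 s + 27.05.
So ω_n = √27.05 = 5.20 rad/s and ζ = 5.409/(2·5.20) = 0.520.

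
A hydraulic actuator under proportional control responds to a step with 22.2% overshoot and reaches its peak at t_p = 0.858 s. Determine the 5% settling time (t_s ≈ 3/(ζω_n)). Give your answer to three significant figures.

t_s ≈ 1.71 s

ζ from %OS: ζ = |ln 0.222|/√(π²+ln²0.222) = 0.432.
From t_p = π/ω_d, ω_d = π/0.858 = 3.66 rad/s, so ω_n = ω_d/√(1−ζ²) = 4.06 rad/s.
t_s ≈ 3/(ζω_n) = 3/(0.432·4.06) = 1.71 s.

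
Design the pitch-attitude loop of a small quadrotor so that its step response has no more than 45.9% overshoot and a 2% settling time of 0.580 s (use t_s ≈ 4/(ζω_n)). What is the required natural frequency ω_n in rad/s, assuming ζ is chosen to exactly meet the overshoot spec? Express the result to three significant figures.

From %OS = 100·exp(−πζ/√(1−ζ²)), invert to get ζ = −ln(OS)/√(π² + ln²(OS)) with OS = 0.459.
−ln 0.459 = 0.7787, so ζ = 0.7787/√(π² + 0.6064) = 0.241.
Then ω_n = 4/(ζ t_s) = 4/(0.241 × 0.580) = 28.7 rad/s.

ω_n ≈ 28.7 rad/s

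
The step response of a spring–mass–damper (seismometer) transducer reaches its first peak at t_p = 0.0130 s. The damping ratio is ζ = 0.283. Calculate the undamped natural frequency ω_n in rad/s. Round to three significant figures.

ω_n ≈ 252 rad/s

Peak time t_p = π/ω_d, so ω_d = π/t_p = π/0.0130 = 242 rad/s.
ω_n = ω_d/√(1−ζ²) = 242/√0.920 = 252 rad/s.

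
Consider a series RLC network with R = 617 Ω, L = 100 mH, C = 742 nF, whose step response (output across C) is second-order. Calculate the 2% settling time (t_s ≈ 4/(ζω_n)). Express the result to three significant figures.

For a series RLC circuit (capacitor voltage as output), ω_n = 1/√(LC) = 1/√(100 mH · 742 nF) = 3670 rad/s.
ζ = (R/2)·√(C/L) = (617/2)·√(742 nF/100 mH) = 0.840.
t_s ≈ 4/(ζω_n) = 0.00130 s.

t_s ≈ 0.00130 s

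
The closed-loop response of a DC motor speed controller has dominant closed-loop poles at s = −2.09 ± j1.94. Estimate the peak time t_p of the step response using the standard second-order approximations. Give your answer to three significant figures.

t_p = π/ω_d with ω_d = 1.94 (the imaginary part), so t_p = 1.62 s.

t_p ≈ 1.62 s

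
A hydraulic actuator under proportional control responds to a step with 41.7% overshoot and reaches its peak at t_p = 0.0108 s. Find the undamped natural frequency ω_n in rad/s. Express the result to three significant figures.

The overshoot fixes ζ = −ln(OS)/√(π²+ln²(OS)) = 0.268.
From t_p = π/ω_d, ω_d = π/0.0108 = 291 rad/s, so ω_n = ω_d/√(1−ζ²) = 302 rad/s.

ω_n ≈ 302 rad/s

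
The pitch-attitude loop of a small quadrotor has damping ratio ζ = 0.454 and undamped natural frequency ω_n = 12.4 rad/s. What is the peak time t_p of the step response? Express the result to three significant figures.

t_p ≈ 0.284 s

The damped frequency is ω_d = ω_n√(1−ζ²) = 12.4·√(1−0.206) = 11.0 rad/s.
Peak time t_p = π/ω_d = π/11.0 = 0.284 s.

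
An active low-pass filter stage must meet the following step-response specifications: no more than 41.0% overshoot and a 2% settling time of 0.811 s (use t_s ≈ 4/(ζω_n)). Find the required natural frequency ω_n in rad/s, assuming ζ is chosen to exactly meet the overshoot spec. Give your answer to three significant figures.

ζ = −ln(OS)/√(π² + (ln OS)²). With OS = 0.410, ln OS = −0.8916 and ζ = 0.8916/3.266 = 0.273.
Then ω_n = 4/(ζ t_s) = 4/(0.273 × 0.811) = 18.1 rad/s.

ω_n ≈ 18.1 rad/s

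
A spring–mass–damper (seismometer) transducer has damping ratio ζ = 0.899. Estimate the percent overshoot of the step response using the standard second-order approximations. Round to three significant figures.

%OS ≈ 0.158%

For an underdamped second-order system, %OS = 100·exp(−πζ/√(1−ζ²)).
πζ/√(1−ζ²) = π·0.899/√(1−0.808) = 6.449, so %OS = 100·e^(−6.449) = 0.158%.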